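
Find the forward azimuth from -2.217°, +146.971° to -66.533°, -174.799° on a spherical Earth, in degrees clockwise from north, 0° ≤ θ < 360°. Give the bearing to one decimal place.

164.8°

Δλ = -174.799 − 146.971 = -321.770°; wrapped into (−180°, 180°]: 38.230°.
θ = atan2( sin Δλ · cos φ₂ , cos φ₁ · sin φ₂ − sin φ₁ · cos φ₂ · cos Δλ )
  = atan2(0.24643, -0.90450) = 164.760° → normalised to [0°, 360°): 164.760°.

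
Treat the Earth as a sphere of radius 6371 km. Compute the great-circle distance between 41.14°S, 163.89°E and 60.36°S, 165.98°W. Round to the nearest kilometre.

Δλ = -165.98 − 163.89 = -329.87°; wrapped into (−180°, 180°]: 30.13°.
Δφ = -60.36 − -41.14 = -19.22°.
a = sin²(Δφ/2) + cos φ₁ · cos φ₂ · sin²(Δλ/2) = 0.053030.
c = 2·atan2(√a, √(1−a)) = 0.46474 rad → d = 6371·c ≈ 2960.84 km.

2961 km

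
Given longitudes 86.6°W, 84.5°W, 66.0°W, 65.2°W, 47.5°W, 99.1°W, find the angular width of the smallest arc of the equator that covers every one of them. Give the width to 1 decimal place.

51.6°

Sort the longitudes: -99.1°, -86.6°, -84.5°, -66.0°, -65.2°, -47.5°.
Eastward gaps between consecutive values (wrapping around): 12.5°, 2.1°, 18.5°, 0.8°, 17.7°, 308.4°.
Largest gap = 308.4° ⇒ minimal covering band is its complement: 360° − 308.4° = 51.6°.
Band runs from -99.1° eastward to -47.5°.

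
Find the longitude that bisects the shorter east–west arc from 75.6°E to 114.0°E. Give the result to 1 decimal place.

94.8°E

Signed shortest Δλ from +75.6° to +114.0° is +38.4°.
Midpoint longitude = +75.6° + (+38.4°)/2 = +75.6° + 19.2° = +94.8°.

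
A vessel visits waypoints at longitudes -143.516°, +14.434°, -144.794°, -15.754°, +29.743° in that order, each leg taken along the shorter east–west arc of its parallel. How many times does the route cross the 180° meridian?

0

Leg 1: -143.516° → +14.434°, shortest Δλ = 157.95° (east) — does not cross 180°.
Leg 2: +14.434° → -144.794°, shortest Δλ = -159.228° (west) — does not cross 180°.
Leg 3: -144.794° → -15.754°, shortest Δλ = 129.04° (east) — does not cross 180°.
Leg 4: -15.754° → +29.743°, shortest Δλ = 45.497° (east) — does not cross 180°.
Total crossings: 0.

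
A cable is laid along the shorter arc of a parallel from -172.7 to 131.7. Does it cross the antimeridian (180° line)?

Naïve |131.7 − -172.7| = 304.4° > 180°, so the shorter arc goes the other way round — across 180°.
Signed shortest Δλ = ((131.7 − -172.7 + 180) mod 360) − 180 = -55.6°.
Going west by 55.6° from -172.7° passes through 180° before reaching +131.7°.

Yes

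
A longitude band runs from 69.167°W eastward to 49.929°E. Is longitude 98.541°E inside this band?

No

Band width going east from -69.167° to +49.929°: ((49.929 − -69.167) mod 360) = 119.096°.
Offset of +98.541° east of the west edge: ((98.541 − -69.167) mod 360) = 167.708°.
167.708° > 119.096° ⇒ outside.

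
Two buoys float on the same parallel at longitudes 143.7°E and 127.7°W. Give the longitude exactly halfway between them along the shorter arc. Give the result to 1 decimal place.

172.0°W

Signed shortest Δλ from +143.7° to -127.7° is +88.6°.
Midpoint longitude = +143.7° + (+88.6°)/2 = +143.7° + 44.3° = +188.0°.
Normalise into (−180°, 180°]: -172.0°.
(The naïve average (+143.7 + -127.7)/2 = 8.0° is on the wrong side of the globe.)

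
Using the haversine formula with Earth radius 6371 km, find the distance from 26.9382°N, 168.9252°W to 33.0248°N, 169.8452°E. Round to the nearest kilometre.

2149 km

Δλ = 169.8452 − -168.9252 = 338.7704°; wrapped into (−180°, 180°]: -21.2296°.
Δφ = 33.0248 − 26.9382 = 6.0866°.
a = sin²(Δφ/2) + cos φ₁ · cos φ₂ · sin²(Δλ/2) = 0.028181.
c = 2·atan2(√a, √(1−a)) = 0.33734 rad → d = 6371·c ≈ 2149.21 km.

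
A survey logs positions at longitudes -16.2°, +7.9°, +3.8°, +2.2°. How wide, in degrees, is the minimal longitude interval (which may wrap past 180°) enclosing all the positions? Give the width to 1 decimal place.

Sort the longitudes: -16.2°, +2.2°, +3.8°, +7.9°.
Eastward gaps between consecutive values (wrapping around): 18.4°, 1.6°, 4.1°, 335.9°.
Largest gap = 335.9° ⇒ minimal covering band is its complement: 360° − 335.9° = 24.1°.
Band runs from -16.2° eastward to +7.9°.

24.1°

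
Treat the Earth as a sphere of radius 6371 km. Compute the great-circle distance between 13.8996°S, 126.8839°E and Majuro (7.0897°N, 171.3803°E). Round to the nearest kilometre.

5437 km

Δλ = 171.3803 − 126.8839 = 44.4964°.
Δφ = 7.0897 − -13.8996 = 20.9893°.
a = sin²(Δφ/2) + cos φ₁ · cos φ₂ · sin²(Δλ/2) = 0.171267.
c = 2·atan2(√a, √(1−a)) = 0.85335 rad → d = 6371·c ≈ 5436.67 km.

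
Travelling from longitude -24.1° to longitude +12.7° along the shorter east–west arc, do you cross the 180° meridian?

No

Signed shortest Δλ = ((12.7 − -24.1 + 180) mod 360) − 180 = 36.8°.
Going east by 36.8° from -24.1° reaches +12.7° without touching 180°.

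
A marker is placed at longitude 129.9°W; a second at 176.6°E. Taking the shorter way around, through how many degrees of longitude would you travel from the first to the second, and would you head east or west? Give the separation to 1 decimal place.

Raw difference: 176.6 − -129.9 = 306.5°.
Normalise into (−180°, 180°]: 306.5° − 360° = -53.5°.
Negative ⇒ the second point lies to the west; separation 53.5°.

53.5° west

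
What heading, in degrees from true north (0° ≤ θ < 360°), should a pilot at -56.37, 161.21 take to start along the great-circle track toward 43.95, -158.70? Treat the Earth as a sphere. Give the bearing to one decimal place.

28.8°

Δλ = -158.70 − 161.21 = -319.91°; wrapped into (−180°, 180°]: 40.09°.
θ = atan2( sin Δλ · cos φ₂ , cos φ₁ · sin φ₂ − sin φ₁ · cos φ₂ · cos Δλ )
  = atan2(0.46364, 0.84297) = 28.811° → normalised to [0°, 360°): 28.811°.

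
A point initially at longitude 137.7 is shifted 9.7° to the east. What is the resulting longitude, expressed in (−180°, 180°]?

Start at +137.7°; shift +9.7° → +147.4°.
+147.4° already lies in (−180°, 180°].

+147.4°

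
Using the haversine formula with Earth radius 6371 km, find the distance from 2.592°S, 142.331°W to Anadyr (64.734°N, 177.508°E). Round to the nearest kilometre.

8167 km

Δλ = 177.508 − -142.331 = 319.839°; wrapped into (−180°, 180°]: -40.161°.
Δφ = 64.734 − -2.592 = 67.326°.
a = sin²(Δφ/2) + cos φ₁ · cos φ₂ · sin²(Δλ/2) = 0.357520.
c = 2·atan2(√a, √(1−a)) = 1.28183 rad → d = 6371·c ≈ 8166.54 km.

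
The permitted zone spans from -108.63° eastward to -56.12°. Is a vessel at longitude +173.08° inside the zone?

No

Band width going east from -108.63° to -56.12°: ((-56.12 − -108.63) mod 360) = 52.51°.
Offset of +173.08° east of the west edge: ((173.08 − -108.63) mod 360) = 281.71°.
281.71° > 52.51° ⇒ outside.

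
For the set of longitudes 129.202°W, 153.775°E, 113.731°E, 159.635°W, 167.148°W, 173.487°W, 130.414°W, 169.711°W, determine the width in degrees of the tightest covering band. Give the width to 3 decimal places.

117.067°

Sort the longitudes: -173.487°, -169.711°, -167.148°, -159.635°, -130.414°, -129.202°, +113.731°, +153.775°.
Eastward gaps between consecutive values (wrapping around): 3.776°, 2.563°, 7.513°, 29.221°, 1.212°, 242.933°, 40.044°, 32.738°.
Largest gap = 242.933° ⇒ minimal covering band is its complement: 360° − 242.933° = 117.067°.
Band runs from +113.731° eastward to -129.202°, crossing the antimeridian.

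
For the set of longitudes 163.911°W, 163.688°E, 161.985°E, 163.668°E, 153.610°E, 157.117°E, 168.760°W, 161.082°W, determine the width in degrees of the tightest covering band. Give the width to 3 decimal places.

Sort the longitudes: -168.760°, -163.911°, -161.082°, +153.610°, +157.117°, +161.985°, +163.668°, +163.688°.
Eastward gaps between consecutive values (wrapping around): 4.849°, 2.829°, 314.692°, 3.507°, 4.868°, 1.683°, 0.020°, 27.552°.
Largest gap = 314.692° ⇒ minimal covering band is its complement: 360° − 314.692° = 45.308°.
Band runs from +153.610° eastward to -161.082°, crossing the antimeridian.

45.308°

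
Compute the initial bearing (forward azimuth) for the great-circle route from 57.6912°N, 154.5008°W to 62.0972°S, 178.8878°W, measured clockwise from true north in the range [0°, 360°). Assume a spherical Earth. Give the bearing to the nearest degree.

Δλ = -178.8878 − -154.5008 = -24.3870°.
θ = atan2( sin Δλ · cos φ₂ , cos φ₁ · sin φ₂ − sin φ₁ · cos φ₂ · cos Δλ )
  = atan2(-0.19323, -0.83258) = -166.934° → normalised to [0°, 360°): 193.066°.

193°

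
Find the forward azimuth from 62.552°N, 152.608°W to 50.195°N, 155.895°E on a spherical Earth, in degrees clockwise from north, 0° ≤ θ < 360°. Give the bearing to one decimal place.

270.0°

Δλ = 155.895 − -152.608 = 308.503°; wrapped into (−180°, 180°]: -51.497°.
θ = atan2( sin Δλ · cos φ₂ , cos φ₁ · sin φ₂ − sin φ₁ · cos φ₂ · cos Δλ )
  = atan2(-0.50099, 0.00043) = -89.951° → normalised to [0°, 360°): 270.049°.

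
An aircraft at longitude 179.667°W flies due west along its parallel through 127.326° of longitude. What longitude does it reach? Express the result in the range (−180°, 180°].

53.007°E

Start at -179.667°; shift −127.326° → -306.993°.
-306.993° lies outside (−180°, 180°]; add 360° → +53.007°.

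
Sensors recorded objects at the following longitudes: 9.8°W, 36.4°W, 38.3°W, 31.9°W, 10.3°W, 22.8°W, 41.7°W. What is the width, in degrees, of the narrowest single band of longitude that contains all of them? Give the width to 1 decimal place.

31.9°

Sort the longitudes: -41.7°, -38.3°, -36.4°, -31.9°, -22.8°, -10.3°, -9.8°.
Eastward gaps between consecutive values (wrapping around): 3.4°, 1.9°, 4.5°, 9.1°, 12.5°, 0.5°, 328.1°.
Largest gap = 328.1° ⇒ minimal covering band is its complement: 360° − 328.1° = 31.9°.
Band runs from -41.7° eastward to -9.8°.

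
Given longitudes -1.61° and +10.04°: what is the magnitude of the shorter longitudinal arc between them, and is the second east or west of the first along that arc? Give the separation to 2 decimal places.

11.65° east

Raw difference: 10.04 − -1.61 = 11.65°.
Normalise into (−180°, 180°]: 11.65° stays 11.65°.
Positive ⇒ the second point lies to the east; separation 11.65°.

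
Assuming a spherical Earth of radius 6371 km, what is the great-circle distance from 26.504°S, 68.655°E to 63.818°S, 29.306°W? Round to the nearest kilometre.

Δλ = -29.306 − 68.655 = -97.961°.
Δφ = -63.818 − -26.504 = -37.314°.
a = sin²(Δφ/2) + cos φ₁ · cos φ₂ · sin²(Δλ/2) = 0.327107.
c = 2·atan2(√a, √(1−a)) = 1.21772 rad → d = 6371·c ≈ 7758.09 km.

7758 km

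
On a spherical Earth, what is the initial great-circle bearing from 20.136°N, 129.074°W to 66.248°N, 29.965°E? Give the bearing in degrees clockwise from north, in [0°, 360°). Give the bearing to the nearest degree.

8°

Δλ = 29.965 − -129.074 = 159.039°.
θ = atan2( sin Δλ · cos φ₂ , cos φ₁ · sin φ₂ − sin φ₁ · cos φ₂ · cos Δλ )
  = atan2(0.14409, 0.98883) = 8.290° → normalised to [0°, 360°): 8.290°.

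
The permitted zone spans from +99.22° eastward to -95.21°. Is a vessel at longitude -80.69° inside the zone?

Band width going east from +99.22° to -95.21°: ((-95.21 − 99.22) mod 360) = 165.57°.
Offset of -80.69° east of the west edge: ((-80.69 − 99.22) mod 360) = 180.09°.
180.09° > 165.57° ⇒ outside.

No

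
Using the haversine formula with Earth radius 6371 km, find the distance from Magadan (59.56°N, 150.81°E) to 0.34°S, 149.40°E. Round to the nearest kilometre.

Δλ = 149.40 − 150.81 = -1.41°.
Δφ = -0.34 − 59.56 = -59.90°.
a = sin²(Δφ/2) + cos φ₁ · cos φ₂ · sin²(Δλ/2) = 0.249321.
c = 2·atan2(√a, √(1−a)) = 1.04563 rad → d = 6371·c ≈ 6661.71 km.

6662 km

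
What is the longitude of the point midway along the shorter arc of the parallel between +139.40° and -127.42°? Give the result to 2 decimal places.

Signed shortest Δλ from +139.40° to -127.42° is +93.18°.
Midpoint longitude = +139.40° + (+93.18°)/2 = +139.40° + 46.59° = +185.99°.
Normalise into (−180°, 180°]: -174.01°.
(The naïve average (+139.40 + -127.42)/2 = 5.99° is on the wrong side of the globe.)

-174.01°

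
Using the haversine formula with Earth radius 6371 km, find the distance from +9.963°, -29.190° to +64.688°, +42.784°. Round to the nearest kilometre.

8155 km

Δλ = 42.784 − -29.190 = 71.974°.
Δφ = 64.688 − 9.963 = 54.725°.
a = sin²(Δφ/2) + cos φ₁ · cos φ₂ · sin²(Δλ/2) = 0.356645.
c = 2·atan2(√a, √(1−a)) = 1.28000 rad → d = 6371·c ≈ 8154.91 km.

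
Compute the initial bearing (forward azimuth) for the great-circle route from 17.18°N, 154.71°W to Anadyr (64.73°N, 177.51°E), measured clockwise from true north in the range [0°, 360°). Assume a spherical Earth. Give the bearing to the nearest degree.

345°

Δλ = 177.51 − -154.71 = 332.22°; wrapped into (−180°, 180°]: -27.78°.
θ = atan2( sin Δλ · cos φ₂ , cos φ₁ · sin φ₂ − sin φ₁ · cos φ₂ · cos Δλ )
  = atan2(-0.19896, 0.75240) = -14.812° → normalised to [0°, 360°): 345.188°.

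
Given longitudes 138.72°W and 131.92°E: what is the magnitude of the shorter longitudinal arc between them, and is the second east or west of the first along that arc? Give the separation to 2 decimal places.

89.36° west

Raw difference: 131.92 − -138.72 = 270.64°.
Normalise into (−180°, 180°]: 270.64° − 360° = -89.36°.
Negative ⇒ the second point lies to the west; separation 89.36°.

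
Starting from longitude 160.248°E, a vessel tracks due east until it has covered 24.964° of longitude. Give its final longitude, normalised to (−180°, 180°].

Start at +160.248°; shift +24.964° → +185.212°.
+185.212° lies outside (−180°, 180°]; subtract 360° → -174.788°.

174.788°W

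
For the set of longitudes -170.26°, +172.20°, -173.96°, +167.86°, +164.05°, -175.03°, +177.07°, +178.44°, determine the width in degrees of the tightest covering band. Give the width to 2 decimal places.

25.69°

Sort the longitudes: -175.03°, -173.96°, -170.26°, +164.05°, +167.86°, +172.20°, +177.07°, +178.44°.
Eastward gaps between consecutive values (wrapping around): 1.07°, 3.70°, 334.31°, 3.81°, 4.34°, 4.87°, 1.37°, 6.53°.
Largest gap = 334.31° ⇒ minimal covering band is its complement: 360° − 334.31° = 25.69°.
Band runs from +164.05° eastward to -170.26°, crossing the antimeridian.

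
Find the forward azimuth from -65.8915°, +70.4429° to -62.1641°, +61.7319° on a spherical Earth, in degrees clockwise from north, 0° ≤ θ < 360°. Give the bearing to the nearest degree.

310°

Δλ = 61.7319 − 70.4429 = -8.7110°.
θ = atan2( sin Δλ · cos φ₂ , cos φ₁ · sin φ₂ − sin φ₁ · cos φ₂ · cos Δλ )
  = atan2(-0.07072, 0.06009) = -49.644° → normalised to [0°, 360°): 310.356°.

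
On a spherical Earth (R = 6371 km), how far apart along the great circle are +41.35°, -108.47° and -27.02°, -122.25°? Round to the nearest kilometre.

Δλ = -122.25 − -108.47 = -13.78°.
Δφ = -27.02 − 41.35 = -68.37°.
a = sin²(Δφ/2) + cos φ₁ · cos φ₂ · sin²(Δλ/2) = 0.325318.
c = 2·atan2(√a, √(1−a)) = 1.21391 rad → d = 6371·c ≈ 7733.79 km.

7734 km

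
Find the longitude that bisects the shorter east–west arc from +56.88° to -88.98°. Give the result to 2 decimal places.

-16.05°

Signed shortest Δλ from +56.88° to -88.98° is -145.86°.
Midpoint longitude = +56.88° + (-145.86°)/2 = +56.88° − 72.93° = -16.05°.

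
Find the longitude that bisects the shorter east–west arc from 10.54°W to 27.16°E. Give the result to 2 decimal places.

Signed shortest Δλ from -10.54° to +27.16° is +37.70°.
Midpoint longitude = -10.54° + (+37.70°)/2 = -10.54° + 18.85° = +8.31°.

8.31°E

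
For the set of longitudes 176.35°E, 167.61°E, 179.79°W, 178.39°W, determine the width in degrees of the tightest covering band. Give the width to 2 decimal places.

Sort the longitudes: -179.79°, -178.39°, +167.61°, +176.35°.
Eastward gaps between consecutive values (wrapping around): 1.40°, 346.00°, 8.74°, 3.86°.
Largest gap = 346.00° ⇒ minimal covering band is its complement: 360° − 346.00° = 14.00°.
Band runs from +167.61° eastward to -178.39°, crossing the antimeridian.

14.00°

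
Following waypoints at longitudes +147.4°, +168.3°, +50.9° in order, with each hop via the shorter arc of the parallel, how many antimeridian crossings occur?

0

Leg 1: +147.4° → +168.3°, shortest Δλ = 20.9° (east) — does not cross 180°.
Leg 2: +168.3° → +50.9°, shortest Δλ = -117.4° (west) — does not cross 180°.
Total crossings: 0.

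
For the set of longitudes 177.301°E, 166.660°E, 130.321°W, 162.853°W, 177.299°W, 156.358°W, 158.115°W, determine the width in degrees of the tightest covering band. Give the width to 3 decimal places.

63.019°

Sort the longitudes: -177.299°, -162.853°, -158.115°, -156.358°, -130.321°, +166.660°, +177.301°.
Eastward gaps between consecutive values (wrapping around): 14.446°, 4.738°, 1.757°, 26.037°, 296.981°, 10.641°, 5.400°.
Largest gap = 296.981° ⇒ minimal covering band is its complement: 360° − 296.981° = 63.019°.
Band runs from +166.660° eastward to -130.321°, crossing the antimeridian.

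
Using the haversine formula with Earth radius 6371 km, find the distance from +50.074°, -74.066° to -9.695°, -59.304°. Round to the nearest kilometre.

6799 km

Δλ = -59.304 − -74.066 = 14.762°.
Δφ = -9.695 − 50.074 = -59.769°.
a = sin²(Δφ/2) + cos φ₁ · cos φ₂ · sin²(Δλ/2) = 0.258697.
c = 2·atan2(√a, √(1−a)) = 1.06717 rad → d = 6371·c ≈ 6798.93 km.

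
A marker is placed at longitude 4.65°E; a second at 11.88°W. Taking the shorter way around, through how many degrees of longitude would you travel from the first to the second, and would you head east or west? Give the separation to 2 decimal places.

16.53° west

Raw difference: -11.88 − 4.65 = -16.53°.
Normalise into (−180°, 180°]: -16.53° stays -16.53°.
Negative ⇒ the second point lies to the west; separation 16.53°.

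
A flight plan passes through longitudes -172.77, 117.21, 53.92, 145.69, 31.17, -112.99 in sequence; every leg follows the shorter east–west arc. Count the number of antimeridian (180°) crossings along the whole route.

1

Leg 1: -172.77° → +117.21°, shortest Δλ = -70.02° (west) — crosses 180°.
Leg 2: +117.21° → +53.92°, shortest Δλ = -63.29° (west) — does not cross 180°.
Leg 3: +53.92° → +145.69°, shortest Δλ = 91.77° (east) — does not cross 180°.
Leg 4: +145.69° → +31.17°, shortest Δλ = -114.52° (west) — does not cross 180°.
Leg 5: +31.17° → -112.99°, shortest Δλ = -144.16° (west) — does not cross 180°.
Total crossings: 1.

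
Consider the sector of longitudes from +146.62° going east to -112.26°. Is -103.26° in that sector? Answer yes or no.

Band width going east from +146.62° to -112.26°: ((-112.26 − 146.62) mod 360) = 101.12°.
Offset of -103.26° east of the west edge: ((-103.26 − 146.62) mod 360) = 110.12°.
110.12° > 101.12° ⇒ outside.

No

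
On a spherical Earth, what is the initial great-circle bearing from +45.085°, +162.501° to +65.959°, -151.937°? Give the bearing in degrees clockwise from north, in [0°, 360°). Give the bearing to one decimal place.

Δλ = -151.937 − 162.501 = -314.438°; wrapped into (−180°, 180°]: 45.562°.
θ = atan2( sin Δλ · cos φ₂ , cos φ₁ · sin φ₂ − sin φ₁ · cos φ₂ · cos Δλ )
  = atan2(0.29088, 0.44282) = 33.300° → normalised to [0°, 360°): 33.300°.

33.3°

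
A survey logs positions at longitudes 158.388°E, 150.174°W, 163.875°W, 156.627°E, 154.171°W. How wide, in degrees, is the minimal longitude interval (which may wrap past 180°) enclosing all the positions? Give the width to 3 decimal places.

Sort the longitudes: -163.875°, -154.171°, -150.174°, +156.627°, +158.388°.
Eastward gaps between consecutive values (wrapping around): 9.704°, 3.997°, 306.801°, 1.761°, 37.737°.
Largest gap = 306.801° ⇒ minimal covering band is its complement: 360° − 306.801° = 53.199°.
Band runs from +156.627° eastward to -150.174°, crossing the antimeridian.

53.199°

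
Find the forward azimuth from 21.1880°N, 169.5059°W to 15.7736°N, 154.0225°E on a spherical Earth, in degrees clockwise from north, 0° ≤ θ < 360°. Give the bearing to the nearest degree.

Δλ = 154.0225 − -169.5059 = 323.5284°; wrapped into (−180°, 180°]: -36.4716°.
θ = atan2( sin Δλ · cos φ₂ , cos φ₁ · sin φ₂ − sin φ₁ · cos φ₂ · cos Δλ )
  = atan2(-0.57204, -0.02624) = -92.626° → normalised to [0°, 360°): 267.374°.

267°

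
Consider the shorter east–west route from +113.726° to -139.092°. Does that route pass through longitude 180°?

Yes

Naïve |-139.092 − 113.726| = 252.818° > 180°, so the shorter arc goes the other way round — across 180°.
Signed shortest Δλ = ((-139.092 − 113.726 + 180) mod 360) − 180 = 107.182°.
Going east by 107.182° from +113.726° passes through 180° before reaching -139.092°.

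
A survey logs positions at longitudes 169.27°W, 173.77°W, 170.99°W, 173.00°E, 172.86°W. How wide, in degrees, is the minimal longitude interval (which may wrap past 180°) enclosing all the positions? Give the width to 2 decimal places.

17.73°

Sort the longitudes: -173.77°, -172.86°, -170.99°, -169.27°, +173.00°.
Eastward gaps between consecutive values (wrapping around): 0.91°, 1.87°, 1.72°, 342.27°, 13.23°.
Largest gap = 342.27° ⇒ minimal covering band is its complement: 360° − 342.27° = 17.73°.
Band runs from +173.00° eastward to -169.27°, crossing the antimeridian.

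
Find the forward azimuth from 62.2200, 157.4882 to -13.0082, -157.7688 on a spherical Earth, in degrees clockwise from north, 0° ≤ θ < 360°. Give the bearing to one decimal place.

Δλ = -157.7688 − 157.4882 = -315.2570°; wrapped into (−180°, 180°]: 44.7430°.
θ = atan2( sin Δλ · cos φ₂ , cos φ₁ · sin φ₂ − sin φ₁ · cos φ₂ · cos Δλ )
  = atan2(0.68586, -0.71719) = 136.279° → normalised to [0°, 360°): 136.279°.

136.3°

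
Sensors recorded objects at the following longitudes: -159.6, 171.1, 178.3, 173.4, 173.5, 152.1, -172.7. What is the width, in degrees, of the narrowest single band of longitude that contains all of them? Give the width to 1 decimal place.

Sort the longitudes: -172.7°, -159.6°, +152.1°, +171.1°, +173.4°, +173.5°, +178.3°.
Eastward gaps between consecutive values (wrapping around): 13.1°, 311.7°, 19.0°, 2.3°, 0.1°, 4.8°, 9.0°.
Largest gap = 311.7° ⇒ minimal covering band is its complement: 360° − 311.7° = 48.3°.
Band runs from +152.1° eastward to -159.6°, crossing the antimeridian.

48.3°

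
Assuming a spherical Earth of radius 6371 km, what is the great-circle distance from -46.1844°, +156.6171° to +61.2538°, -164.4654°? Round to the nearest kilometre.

Δλ = -164.4654 − 156.6171 = -321.0825°; wrapped into (−180°, 180°]: 38.9175°.
Δφ = 61.2538 − -46.1844 = 107.4382°.
a = sin²(Δφ/2) + cos φ₁ · cos φ₂ · sin²(Δλ/2) = 0.686789.
c = 2·atan2(√a, √(1−a)) = 1.95366 rad → d = 6371·c ≈ 12446.77 km.

12447 km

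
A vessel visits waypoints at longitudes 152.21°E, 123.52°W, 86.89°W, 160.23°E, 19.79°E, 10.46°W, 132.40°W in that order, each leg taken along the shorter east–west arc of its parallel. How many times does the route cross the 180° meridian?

Leg 1: +152.21° → -123.52°, shortest Δλ = 84.27° (east) — crosses 180°.
Leg 2: -123.52° → -86.89°, shortest Δλ = 36.63° (east) — does not cross 180°.
Leg 3: -86.89° → +160.23°, shortest Δλ = -112.88° (west) — crosses 180°.
Leg 4: +160.23° → +19.79°, shortest Δλ = -140.44° (west) — does not cross 180°.
Leg 5: +19.79° → -10.46°, shortest Δλ = -30.25° (west) — does not cross 180°.
Leg 6: -10.46° → -132.40°, shortest Δλ = -121.94° (west) — does not cross 180°.
Total crossings: 2.

2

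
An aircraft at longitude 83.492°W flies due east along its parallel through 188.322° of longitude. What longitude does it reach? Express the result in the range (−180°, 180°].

Start at -83.492°; shift +188.322° → +104.830°.
+104.830° already lies in (−180°, 180°].

104.830°E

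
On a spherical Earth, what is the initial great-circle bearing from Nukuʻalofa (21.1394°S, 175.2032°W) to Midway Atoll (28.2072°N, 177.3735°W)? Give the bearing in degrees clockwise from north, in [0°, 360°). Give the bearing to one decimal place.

Δλ = -177.3735 − -175.2032 = -2.1703°.
θ = atan2( sin Δλ · cos φ₂ , cos φ₁ · sin φ₂ − sin φ₁ · cos φ₂ · cos Δλ )
  = atan2(-0.03337, 0.75844) = -2.519° → normalised to [0°, 360°): 357.481°.

357.5°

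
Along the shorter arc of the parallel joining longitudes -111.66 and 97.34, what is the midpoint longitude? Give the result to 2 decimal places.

Signed shortest Δλ from -111.66° to +97.34° is -151.00°.
Midpoint longitude = -111.66° + (-151.00°)/2 = -111.66° − 75.50° = -187.16°.
Normalise into (−180°, 180°]: +172.84°.
(The naïve average (-111.66 + +97.34)/2 = -7.16° is on the wrong side of the globe.)

+172.84°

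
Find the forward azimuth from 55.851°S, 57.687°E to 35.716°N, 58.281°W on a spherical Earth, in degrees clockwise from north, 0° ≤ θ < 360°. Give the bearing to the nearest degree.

Δλ = -58.281 − 57.687 = -115.968°.
θ = atan2( sin Δλ · cos φ₂ , cos φ₁ · sin φ₂ − sin φ₁ · cos φ₂ · cos Δλ )
  = atan2(-0.72995, 0.03348) = -87.374° → normalised to [0°, 360°): 272.626°.

273°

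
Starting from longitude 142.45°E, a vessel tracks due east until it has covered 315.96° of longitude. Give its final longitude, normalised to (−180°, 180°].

98.41°E

Start at +142.45°; shift +315.96° → +458.41°.
+458.41° lies outside (−180°, 180°]; subtract 360° → +98.41°.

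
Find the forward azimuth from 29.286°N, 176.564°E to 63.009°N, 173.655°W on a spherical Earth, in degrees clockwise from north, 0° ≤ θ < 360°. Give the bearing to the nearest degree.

Δλ = -173.655 − 176.564 = -350.219°; wrapped into (−180°, 180°]: 9.781°.
θ = atan2( sin Δλ · cos φ₂ , cos φ₁ · sin φ₂ − sin φ₁ · cos φ₂ · cos Δλ )
  = atan2(0.07710, 0.55841) = 7.861° → normalised to [0°, 360°): 7.861°.

8°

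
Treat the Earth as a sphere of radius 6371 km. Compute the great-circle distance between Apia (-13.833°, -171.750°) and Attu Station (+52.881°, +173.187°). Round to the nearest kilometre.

Δλ = 173.187 − -171.750 = 344.937°; wrapped into (−180°, 180°]: -15.063°.
Δφ = 52.881 − -13.833 = 66.714°.
a = sin²(Δφ/2) + cos φ₁ · cos φ₂ · sin²(Δλ/2) = 0.312406.
c = 2·atan2(√a, √(1−a)) = 1.18620 rad → d = 6371·c ≈ 7557.26 km.

7557 km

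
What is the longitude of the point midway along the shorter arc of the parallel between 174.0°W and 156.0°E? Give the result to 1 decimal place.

Signed shortest Δλ from -174.0° to +156.0° is -30.0°.
Midpoint longitude = -174.0° + (-30.0°)/2 = -174.0° − 15.0° = -189.0°.
Normalise into (−180°, 180°]: +171.0°.
(The naïve average (-174.0 + +156.0)/2 = -9.0° is on the wrong side of the globe.)

171.0°E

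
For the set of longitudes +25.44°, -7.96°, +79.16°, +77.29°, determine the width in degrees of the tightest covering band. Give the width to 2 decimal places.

87.12°

Sort the longitudes: -7.96°, +25.44°, +77.29°, +79.16°.
Eastward gaps between consecutive values (wrapping around): 33.40°, 51.85°, 1.87°, 272.88°.
Largest gap = 272.88° ⇒ minimal covering band is its complement: 360° − 272.88° = 87.12°.
Band runs from -7.96° eastward to +79.16°.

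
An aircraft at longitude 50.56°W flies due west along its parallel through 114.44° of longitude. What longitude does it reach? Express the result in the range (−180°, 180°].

Start at -50.56°; shift −114.44° → -165.00°.
-165.00° already lies in (−180°, 180°].

165.00°W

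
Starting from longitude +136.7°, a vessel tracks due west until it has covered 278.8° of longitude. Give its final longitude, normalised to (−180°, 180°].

Start at +136.7°; shift −278.8° → -142.1°.
-142.1° already lies in (−180°, 180°].

-142.1°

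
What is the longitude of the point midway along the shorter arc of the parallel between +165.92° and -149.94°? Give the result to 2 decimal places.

-172.01°

Signed shortest Δλ from +165.92° to -149.94° is +44.14°.
Midpoint longitude = +165.92° + (+44.14°)/2 = +165.92° + 22.07° = +187.99°.
Normalise into (−180°, 180°]: -172.01°.
(The naïve average (+165.92 + -149.94)/2 = 7.99° is on the wrong side of the globe.)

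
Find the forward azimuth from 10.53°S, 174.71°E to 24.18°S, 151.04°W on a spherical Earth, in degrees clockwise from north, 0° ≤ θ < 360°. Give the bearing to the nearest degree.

Δλ = -151.04 − 174.71 = -325.75°; wrapped into (−180°, 180°]: 34.25°.
θ = atan2( sin Δλ · cos φ₂ , cos φ₁ · sin φ₂ − sin φ₁ · cos φ₂ · cos Δλ )
  = atan2(0.51343, -0.26490) = 117.291° → normalised to [0°, 360°): 117.291°.

117°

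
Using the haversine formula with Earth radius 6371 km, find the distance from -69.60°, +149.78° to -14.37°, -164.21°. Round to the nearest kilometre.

Δλ = -164.21 − 149.78 = -313.99°; wrapped into (−180°, 180°]: 46.01°.
Δφ = -14.37 − -69.60 = 55.23°.
a = sin²(Δφ/2) + cos φ₁ · cos φ₂ · sin²(Δλ/2) = 0.266431.
c = 2·atan2(√a, √(1−a)) = 1.08475 rad → d = 6371·c ≈ 6910.92 km.

6911 km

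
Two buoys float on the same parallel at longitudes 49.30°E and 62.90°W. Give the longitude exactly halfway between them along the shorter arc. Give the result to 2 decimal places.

Signed shortest Δλ from +49.30° to -62.90° is -112.20°.
Midpoint longitude = +49.30° + (-112.20°)/2 = +49.30° − 56.10° = -6.80°.

6.80°W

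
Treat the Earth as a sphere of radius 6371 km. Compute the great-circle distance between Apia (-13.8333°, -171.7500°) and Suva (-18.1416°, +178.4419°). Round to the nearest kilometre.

Δλ = 178.4419 − -171.7500 = 350.1919°; wrapped into (−180°, 180°]: -9.8081°.
Δφ = -18.1416 − -13.8333 = -4.3083°.
a = sin²(Δφ/2) + cos φ₁ · cos φ₂ · sin²(Δλ/2) = 0.008156.
c = 2·atan2(√a, √(1−a)) = 0.18087 rad → d = 6371·c ≈ 1152.32 km.

1152 km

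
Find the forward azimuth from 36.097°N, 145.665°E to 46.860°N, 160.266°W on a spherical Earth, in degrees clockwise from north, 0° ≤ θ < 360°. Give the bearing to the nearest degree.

Δλ = -160.266 − 145.665 = -305.931°; wrapped into (−180°, 180°]: 54.069°.
θ = atan2( sin Δλ · cos φ₂ , cos φ₁ · sin φ₂ − sin φ₁ · cos φ₂ · cos Δλ )
  = atan2(0.55368, 0.35320) = 57.465° → normalised to [0°, 360°): 57.465°.

57°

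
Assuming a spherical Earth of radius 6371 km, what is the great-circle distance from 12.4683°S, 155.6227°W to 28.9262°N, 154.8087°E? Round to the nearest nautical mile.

Δλ = 154.8087 − -155.6227 = 310.4314°; wrapped into (−180°, 180°]: -49.5686°.
Δφ = 28.9262 − -12.4683 = 41.3945°.
a = sin²(Δφ/2) + cos φ₁ · cos φ₂ · sin²(Δλ/2) = 0.275093.
c = 2·atan2(√a, √(1−a)) = 1.10424 rad → d = 6371·c ≈ 7035.11 km ≈ 3798.65 nmi.

3799 nmi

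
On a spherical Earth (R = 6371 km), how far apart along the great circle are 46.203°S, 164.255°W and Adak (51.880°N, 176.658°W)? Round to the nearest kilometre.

10971 km

Δλ = -176.658 − -164.255 = -12.403°.
Δφ = 51.880 − -46.203 = 98.083°.
a = sin²(Δφ/2) + cos φ₁ · cos φ₂ · sin²(Δλ/2) = 0.575289.
c = 2·atan2(√a, √(1−a)) = 1.72195 rad → d = 6371·c ≈ 10970.54 km.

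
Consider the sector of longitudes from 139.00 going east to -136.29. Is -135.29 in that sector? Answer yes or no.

No

Band width going east from +139.00° to -136.29°: ((-136.29 − 139.00) mod 360) = 84.71°.
Offset of -135.29° east of the west edge: ((-135.29 − 139.00) mod 360) = 85.71°.
85.71° > 84.71° ⇒ outside.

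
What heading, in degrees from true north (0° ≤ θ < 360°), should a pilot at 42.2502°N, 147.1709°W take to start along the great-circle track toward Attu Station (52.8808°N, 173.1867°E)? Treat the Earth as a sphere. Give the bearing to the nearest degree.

Δλ = 173.1867 − -147.1709 = 320.3576°; wrapped into (−180°, 180°]: -39.6424°.
θ = atan2( sin Δλ · cos φ₂ , cos φ₁ · sin φ₂ − sin φ₁ · cos φ₂ · cos Δλ )
  = atan2(-0.38501, 0.27778) = -54.190° → normalised to [0°, 360°): 305.810°.

306°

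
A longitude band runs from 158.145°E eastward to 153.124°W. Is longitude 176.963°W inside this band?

Yes

Band width going east from +158.145° to -153.124°: ((-153.124 − 158.145) mod 360) = 48.731°.
Offset of -176.963° east of the west edge: ((-176.963 − 158.145) mod 360) = 24.892°.
24.892° ≤ 48.731° ⇒ inside.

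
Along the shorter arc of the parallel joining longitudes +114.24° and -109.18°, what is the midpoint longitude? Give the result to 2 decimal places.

-177.47°

Signed shortest Δλ from +114.24° to -109.18° is +136.58°.
Midpoint longitude = +114.24° + (+136.58°)/2 = +114.24° + 68.29° = +182.53°.
Normalise into (−180°, 180°]: -177.47°.
(The naïve average (+114.24 + -109.18)/2 = 2.53° is on the wrong side of the globe.)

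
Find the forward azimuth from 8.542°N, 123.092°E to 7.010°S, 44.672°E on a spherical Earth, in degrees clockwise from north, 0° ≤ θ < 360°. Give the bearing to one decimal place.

Δλ = 44.672 − 123.092 = -78.420°.
θ = atan2( sin Δλ · cos φ₂ , cos φ₁ · sin φ₂ − sin φ₁ · cos φ₂ · cos Δλ )
  = atan2(-0.97232, -0.15028) = -98.786° → normalised to [0°, 360°): 261.214°.

261.2°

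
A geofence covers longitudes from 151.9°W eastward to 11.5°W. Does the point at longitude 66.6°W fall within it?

Yes

Band width going east from -151.9° to -11.5°: ((-11.5 − -151.9) mod 360) = 140.4°.
Offset of -66.6° east of the west edge: ((-66.6 − -151.9) mod 360) = 85.3°.
85.3° ≤ 140.4° ⇒ inside.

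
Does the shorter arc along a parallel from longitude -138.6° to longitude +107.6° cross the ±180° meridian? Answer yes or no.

Yes

Naïve |107.6 − -138.6| = 246.2° > 180°, so the shorter arc goes the other way round — across 180°.
Signed shortest Δλ = ((107.6 − -138.6 + 180) mod 360) − 180 = -113.8°.
Going west by 113.8° from -138.6° passes through 180° before reaching +107.6°.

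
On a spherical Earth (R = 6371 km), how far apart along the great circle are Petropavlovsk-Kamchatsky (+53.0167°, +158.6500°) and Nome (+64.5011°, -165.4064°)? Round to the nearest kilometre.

2386 km

Δλ = -165.4064 − 158.6500 = -324.0564°; wrapped into (−180°, 180°]: 35.9436°.
Δφ = 64.5011 − 53.0167 = 11.4844°.
a = sin²(Δφ/2) + cos φ₁ · cos φ₂ · sin²(Δλ/2) = 0.034666.
c = 2·atan2(√a, √(1−a)) = 0.37456 rad → d = 6371·c ≈ 2386.33 km.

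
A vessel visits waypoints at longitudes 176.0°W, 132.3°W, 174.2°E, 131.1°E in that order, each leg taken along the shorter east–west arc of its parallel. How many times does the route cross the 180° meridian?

Leg 1: -176.0° → -132.3°, shortest Δλ = 43.7° (east) — does not cross 180°.
Leg 2: -132.3° → +174.2°, shortest Δλ = -53.5° (west) — crosses 180°.
Leg 3: +174.2° → +131.1°, shortest Δλ = -43.1° (west) — does not cross 180°.
Total crossings: 1.

1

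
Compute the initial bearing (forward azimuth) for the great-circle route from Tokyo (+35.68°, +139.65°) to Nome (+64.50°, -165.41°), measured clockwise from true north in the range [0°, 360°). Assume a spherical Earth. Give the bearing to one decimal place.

Δλ = -165.41 − 139.65 = -305.06°; wrapped into (−180°, 180°]: 54.94°.
θ = atan2( sin Δλ · cos φ₂ , cos φ₁ · sin φ₂ − sin φ₁ · cos φ₂ · cos Δλ )
  = atan2(0.35240, 0.58892) = 30.895° → normalised to [0°, 360°): 30.895°.

30.9°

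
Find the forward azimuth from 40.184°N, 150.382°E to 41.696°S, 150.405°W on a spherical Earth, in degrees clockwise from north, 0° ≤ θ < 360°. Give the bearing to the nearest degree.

Δλ = -150.405 − 150.382 = -300.787°; wrapped into (−180°, 180°]: 59.213°.
θ = atan2( sin Δλ · cos φ₂ , cos φ₁ · sin φ₂ − sin φ₁ · cos φ₂ · cos Δλ )
  = atan2(0.64146, -0.75479) = 139.640° → normalised to [0°, 360°): 139.640°.

140°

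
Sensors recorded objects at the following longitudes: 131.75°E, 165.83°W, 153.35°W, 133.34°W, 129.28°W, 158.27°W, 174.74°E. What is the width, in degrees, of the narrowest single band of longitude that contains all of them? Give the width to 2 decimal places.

98.97°

Sort the longitudes: -165.83°, -158.27°, -153.35°, -133.34°, -129.28°, +131.75°, +174.74°.
Eastward gaps between consecutive values (wrapping around): 7.56°, 4.92°, 20.01°, 4.06°, 261.03°, 42.99°, 19.43°.
Largest gap = 261.03° ⇒ minimal covering band is its complement: 360° − 261.03° = 98.97°.
Band runs from +131.75° eastward to -129.28°, crossing the antimeridian.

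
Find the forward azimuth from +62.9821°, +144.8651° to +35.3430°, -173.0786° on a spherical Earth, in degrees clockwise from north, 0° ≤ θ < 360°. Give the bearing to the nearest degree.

117°

Δλ = -173.0786 − 144.8651 = -317.9437°; wrapped into (−180°, 180°]: 42.0563°.
θ = atan2( sin Δλ · cos φ₂ , cos φ₁ · sin φ₂ − sin φ₁ · cos φ₂ · cos Δλ )
  = atan2(0.54641, -0.27677) = 116.863° → normalised to [0°, 360°): 116.863°.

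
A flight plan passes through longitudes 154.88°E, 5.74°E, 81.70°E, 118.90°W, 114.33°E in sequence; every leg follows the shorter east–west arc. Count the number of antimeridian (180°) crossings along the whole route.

Leg 1: +154.88° → +5.74°, shortest Δλ = -149.14° (west) — does not cross 180°.
Leg 2: +5.74° → +81.70°, shortest Δλ = 75.96° (east) — does not cross 180°.
Leg 3: +81.70° → -118.90°, shortest Δλ = 159.4° (east) — crosses 180°.
Leg 4: -118.90° → +114.33°, shortest Δλ = -126.77° (west) — crosses 180°.
Total crossings: 2.

2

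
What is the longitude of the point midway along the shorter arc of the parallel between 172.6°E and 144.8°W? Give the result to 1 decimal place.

166.1°W

Signed shortest Δλ from +172.6° to -144.8° is +42.6°.
Midpoint longitude = +172.6° + (+42.6°)/2 = +172.6° + 21.3° = +193.9°.
Normalise into (−180°, 180°]: -166.1°.
(The naïve average (+172.6 + -144.8)/2 = 13.9° is on the wrong side of the globe.)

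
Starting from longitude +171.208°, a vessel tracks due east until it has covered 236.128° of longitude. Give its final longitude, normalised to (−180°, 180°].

+47.336°

Start at +171.208°; shift +236.128° → +407.336°.
+407.336° lies outside (−180°, 180°]; subtract 360° → +47.336°.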